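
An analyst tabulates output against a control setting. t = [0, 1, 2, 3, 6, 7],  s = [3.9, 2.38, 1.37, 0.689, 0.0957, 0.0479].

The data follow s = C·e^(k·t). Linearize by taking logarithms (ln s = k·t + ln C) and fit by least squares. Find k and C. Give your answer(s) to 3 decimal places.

k = -0.638, C = 4.418

With ln sᵢ as the transformed response and tᵢ as the regressor:
Σt = 19.0000, Σ(t)² = 99.0000, Σln s = -3.2148, Σt·ln s = -34.9705.
Equations: 99.0000·k + 19.0000·ln C = -34.9705;  19.0000·k + 6·ln C = -3.2148.
Δ = 99.0000·6 − (19.0000)² = 233.0000; k = (-34.9705·6 − 19.0000·-3.2148)/233.0000 = -0.63838, ln C = (99.0000·-3.2148 − 19.0000·-34.9705)/233.0000 = 1.48573, so C = exp(1.48573) = 4.41818.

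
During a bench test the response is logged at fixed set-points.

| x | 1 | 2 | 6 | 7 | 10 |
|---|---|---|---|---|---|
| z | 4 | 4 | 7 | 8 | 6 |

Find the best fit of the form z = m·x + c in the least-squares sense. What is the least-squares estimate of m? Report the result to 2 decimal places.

Normal-equation sums: Σx·x = 190, Σx = 26, Σ1 = 5.
Right-hand side: Σx·z = 170, Σz = 29.
Determinant 190·5 − 26² = 274.
m = (170·5 − 26·29)/274 = 48/137; c = (190·29 − 26·170)/274 = 545/137.

m = 0.35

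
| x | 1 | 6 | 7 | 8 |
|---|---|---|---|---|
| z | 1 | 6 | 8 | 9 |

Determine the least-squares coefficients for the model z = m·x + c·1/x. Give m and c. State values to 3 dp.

m = 1.104, c = -0.138

MᵀM·[m, c]ᵀ = Mᵀz reads: 150·m + 4·c = 165;  4·m + (30025/28224)·c = 239/56.
Δ = 150·(30025/28224) − 4² = 675361/4704.
m = (165·(30025/28224) − 4·(239/56))/(675361/4704) = 40291/36506; c = (150·(239/56) − 4·165)/(675361/4704) = -2520/18253.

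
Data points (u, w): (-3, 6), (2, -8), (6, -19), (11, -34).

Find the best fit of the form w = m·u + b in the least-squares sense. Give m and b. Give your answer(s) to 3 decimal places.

Forming MᵀM = [[170, 16]; [16, 4]] and Mᵀw = [-522, -55]ᵀ gives MᵀM·[m, b]ᵀ = Mᵀw.
Δ = 170·4 − 16² = 424.
m = ((-522)·4 − 16·(-55))/424 = -151/53; b = (170·(-55) − 16·(-522))/424 = -499/212.

m = -2.849, b = -2.354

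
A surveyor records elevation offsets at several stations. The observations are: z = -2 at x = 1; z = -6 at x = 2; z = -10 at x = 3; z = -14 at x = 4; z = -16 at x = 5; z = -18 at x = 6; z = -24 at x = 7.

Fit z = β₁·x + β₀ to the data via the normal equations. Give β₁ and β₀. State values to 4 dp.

With design matrix A, AᵀA = [[140, 28]; [28, 7]] and Aᵀz = [-456, -90]ᵀ.
det = 140·7 − 28² = 196.
β₁ = ((-456)·7 − 28·(-90))/196 = -24/7; β₀ = (140·(-90) − 28·(-456))/196 = 6/7.

β₁ = -3.4286, β₀ = 0.8571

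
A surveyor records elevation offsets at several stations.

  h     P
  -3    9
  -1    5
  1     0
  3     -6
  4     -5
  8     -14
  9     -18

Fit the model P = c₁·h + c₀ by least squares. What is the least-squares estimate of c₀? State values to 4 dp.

The normal system AᵀA·[c₁, c₀]ᵀ = AᵀP is [[181, 21]; [21, 7]]·[c₁, c₀]ᵀ = [-344, -29]ᵀ.
Eliminating c₀: 7·(row 1) − 21·(row 2) gives 826·c₁ = 7·(-344) − 21·(-29) = -1799, so c₁ = -257/118.
Then c₀ = ((-29) − 21·(-257/118))/7 = 1975/826.

c₀ = 2.3910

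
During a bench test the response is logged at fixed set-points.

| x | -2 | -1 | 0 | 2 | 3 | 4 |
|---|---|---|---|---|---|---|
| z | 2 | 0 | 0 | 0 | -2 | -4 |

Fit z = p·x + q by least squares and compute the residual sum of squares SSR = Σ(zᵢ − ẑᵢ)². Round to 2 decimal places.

SSR = 4.05

From the data, Σx·x = 34, Σx = 6, Σ1 = 6.
For Mᵀz: Σx·z = -26, Σz = -4.
det = 34·6 − 6² = 168.
p = ((-26)·6 − 6·(-4))/168 = -11/14; q = (34·(-4) − 6·(-26))/168 = 5/42.
Residuals: 13/42, -19/21, -5/42, 61/42, 5/21, -41/42; SSR = 85/21.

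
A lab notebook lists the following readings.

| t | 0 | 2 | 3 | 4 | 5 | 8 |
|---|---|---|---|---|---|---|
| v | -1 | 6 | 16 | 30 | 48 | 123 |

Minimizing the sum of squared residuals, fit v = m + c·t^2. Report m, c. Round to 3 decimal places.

From the data, Σ1 = 6, Σt^2 = 118, Σt^2·t^2 = 5074.
Right-hand side: Σv = 222, Σt^2·v = 9720.
Normal equations: [[6, 118]; [118, 5074]]·[m, c]ᵀ = [222, 9720]ᵀ.
Determinant 6·5074 − 118² = 16520.
m = (222·5074 − 118·9720)/16520 = -87/70; c = (6·9720 − 118·222)/16520 = 8031/4130.

m = -1.243, c = 1.945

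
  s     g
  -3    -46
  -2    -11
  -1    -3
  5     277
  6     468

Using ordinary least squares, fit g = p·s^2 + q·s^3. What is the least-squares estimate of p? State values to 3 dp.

p = 0.988

Entries of MᵀM: Σs^2·s^2 = 2019, Σs^2·s^3 = 10625, Σs^3·s^3 = 63075.
For Mᵀg: Σs^2·g = 23312, Σs^3·g = 137046.
det = 2019·63075 − 10625² = 14457800.
p = (23312·63075 − 10625·137046)/14457800 = 285813/289156; q = (2019·137046 − 10625·23312)/14457800 = 14502937/7228900.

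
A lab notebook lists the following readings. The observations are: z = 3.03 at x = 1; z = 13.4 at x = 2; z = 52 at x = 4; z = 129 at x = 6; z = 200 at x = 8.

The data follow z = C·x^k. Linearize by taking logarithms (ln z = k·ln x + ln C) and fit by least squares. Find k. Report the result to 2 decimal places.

k = 2.03

With ln zᵢ as the transformed response and ln xᵢ as the regressor:
Σln x = 5.9506, Σ(ln x)² = 9.9367, Σln z = 17.8132, Σln x·ln z = 27.0016.
Equations: 9.9367·k + 5.9506·ln C = 27.0016;  5.9506·k + 5·ln C = 17.8132.
Solving (det = 14.2736): k = 2.03230, ln C = 1.14393.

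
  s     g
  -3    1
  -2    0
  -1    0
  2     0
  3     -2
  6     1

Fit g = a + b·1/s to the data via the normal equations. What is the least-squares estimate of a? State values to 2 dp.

a = -0.07

Forming XᵀX = [[6, -5/6]; [-5/6, 7/4]] and Xᵀg = [0, -5/6]ᵀ gives XᵀX·[a, b]ᵀ = Xᵀg.
Determinant 6·(7/4) − (-5/6)² = 353/36.
a = (0·(7/4) − (-5/6)·(-5/6))/(353/36) = -25/353; b = (6·(-5/6) − (-5/6)·0)/(353/36) = -180/353.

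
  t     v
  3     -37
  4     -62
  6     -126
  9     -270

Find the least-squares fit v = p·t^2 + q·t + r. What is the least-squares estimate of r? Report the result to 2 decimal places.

r = -2.90

XᵀX·[p, q, r]ᵀ = Xᵀv reads: 8194·p + 1036·q + 142·r = -27731;  1036·p + 142·q + 22·r = -3545;  142·p + 22·q + 4·r = -495.
(Σt^2·t^2 = 8194, Σt^2·t = 1036, Σt^2 = 142, Σt·t = 142, Σt = 22, Σ1 = 4, Σt^2·v = -27731, Σt·v = -3545, Σv = -495.)
Solving the 3×3 system (Gaussian elimination) gives p = -133/44, q = -325/132, r = -383/132.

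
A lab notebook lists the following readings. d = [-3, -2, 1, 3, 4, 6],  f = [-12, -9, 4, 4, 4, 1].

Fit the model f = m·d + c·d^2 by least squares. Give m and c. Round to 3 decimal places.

m = 2.900, c = -0.460

AᵀA·[m, c]ᵀ = Aᵀf reads: 75·m + 273·c = 92;  273·m + 1731·c = -4.
(Σd·d = 75, Σd·d^2 = 273, Σd^2·d^2 = 1731, Σd·f = 92, Σd^2·f = -4.)
Determinant 75·1731 − 273² = 55296.
m = (92·1731 − 273·(-4))/55296 = 2227/768; c = (75·(-4) − 273·92)/55296 = -353/768.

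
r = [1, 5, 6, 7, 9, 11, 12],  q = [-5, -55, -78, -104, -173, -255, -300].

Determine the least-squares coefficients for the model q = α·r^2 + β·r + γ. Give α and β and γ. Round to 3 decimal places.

α = -2.044, β = -0.390, γ = -2.265

Compute the Gram sums: Σr^2·r^2 = 46261, Σr^2·r = 4473, Σr^2 = 457, Σr·r = 457, Σr = 51, Σ1 = 7.
Right-hand side: Σr^2·q = -97352, Σr·q = -9438, Σq = -970.
XᵀX·[α, β, γ]ᵀ = Xᵀq becomes [[46261, 4473, 457]; [4473, 457, 51]; [457, 51, 7]]·[α, β, γ]ᵀ = [-97352, -9438, -970]ᵀ.
Row-reducing yields α = -14897/7287, β = -21788/55867, γ = -379577/167601.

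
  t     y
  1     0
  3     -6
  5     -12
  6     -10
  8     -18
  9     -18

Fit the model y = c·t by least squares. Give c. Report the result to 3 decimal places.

XᵀX·[c]ᵀ = Xᵀy reads: 216·c = -444.
c = (-444)/216 = -2.05556.

c = -2.056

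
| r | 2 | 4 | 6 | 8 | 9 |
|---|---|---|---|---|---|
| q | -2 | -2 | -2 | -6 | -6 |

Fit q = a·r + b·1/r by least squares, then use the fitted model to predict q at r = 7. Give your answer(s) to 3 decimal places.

Forming AᵀA = [[201, 5]; [5, 1909/5184]] and Aᵀq = [-126, -13/4]ᵀ gives AᵀA·[a, b]ᵀ = Aᵀq.
Eliminating b: (1909/5184)·(row 1) − 5·(row 2) gives (84703/1728)·a = (1909/5184)·(-126) − 5·(-13/4) = -8683/288, so a = -52098/84703.
Then b = ((-13/4) − 5·(-52098/84703))/(1909/5184) = -40176/84703.
At r = 7: q̂ = (-52098/84703)·(7) + (-40176/84703)·(1/7) = -2592978/592921.

q̂ = -4.373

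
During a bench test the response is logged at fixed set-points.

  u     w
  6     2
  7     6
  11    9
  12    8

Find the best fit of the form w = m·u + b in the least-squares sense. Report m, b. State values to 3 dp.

m = 0.923, b = -2.058

Normal-equation sums: Σu·u = 350, Σu = 36, Σ1 = 4.
Right-hand side: Σu·w = 249, Σw = 25.
Determinant 350·4 − 36² = 104.
m = (249·4 − 36·25)/104 = 12/13; b = (350·25 − 36·249)/104 = -107/52.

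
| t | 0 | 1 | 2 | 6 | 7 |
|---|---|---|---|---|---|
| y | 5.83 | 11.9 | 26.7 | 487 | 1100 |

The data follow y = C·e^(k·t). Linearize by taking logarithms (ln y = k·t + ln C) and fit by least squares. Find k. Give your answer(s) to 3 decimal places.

k = 0.745

Linearized form: ln y = k·t + ln C. From the 5 transformed points,
Σt = 16.0000, Σ(t)² = 90.0000, Σln y = 20.7155, Σt·ln y = 95.1969.
Equations: 90.0000·k + 16.0000·ln C = 95.1969;  16.0000·k + 5·ln C = 20.7155.
Slope k = (n·Σt·ln y − Σt·Σln y)/(n·Σ(t)² − (Σt)²) = (5·95.1969 − 16.0000·20.7155)/194.0000 = 0.74503; ln C = (Σln y − k·Σt)/n = 1.75901.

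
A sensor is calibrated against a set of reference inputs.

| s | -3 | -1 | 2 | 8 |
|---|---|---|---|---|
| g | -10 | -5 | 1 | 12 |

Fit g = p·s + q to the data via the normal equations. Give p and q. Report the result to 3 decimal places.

Forming XᵀX = [[78, 6]; [6, 4]] and Xᵀg = [133, -2]ᵀ gives XᵀX·[p, q]ᵀ = Xᵀg.
Eliminating q: 4·(row 1) − 6·(row 2) gives 276·p = 4·133 − 6·(-2) = 544, so p = 136/69.
Then q = ((-2) − 6·(136/69))/4 = -159/46.

p = 1.971, q = -3.457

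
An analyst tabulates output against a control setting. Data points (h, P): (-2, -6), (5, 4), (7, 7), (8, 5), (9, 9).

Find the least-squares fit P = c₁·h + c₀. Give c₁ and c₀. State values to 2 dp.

c₁ = 1.29, c₀ = -3.15

Compute the Gram sums: Σh·h = 223, Σh = 27, Σ1 = 5.
For MᵀP: Σh·P = 202, ΣP = 19.
So MᵀM·[c₁, c₀]ᵀ = MᵀP: [[223, 27]; [27, 5]]·[c₁, c₀]ᵀ = [202, 19]ᵀ.
Eliminating c₀: 5·(row 1) − 27·(row 2) gives 386·c₁ = 5·202 − 27·19 = 497, so c₁ = 497/386.
Then c₀ = (19 − 27·(497/386))/5 = -1217/386.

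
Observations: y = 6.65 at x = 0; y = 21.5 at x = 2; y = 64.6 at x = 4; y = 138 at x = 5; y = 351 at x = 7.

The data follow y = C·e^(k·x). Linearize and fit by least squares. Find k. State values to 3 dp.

Linearized form: ln y = k·x + ln C. From the 5 transformed points,
Sums: Σx = 18.0000, Σ(x)² = 94.0000, Σln y = 19.9189, Σx·ln y = 88.4707.
Normal system: [[94.0000, 18.0000]; [18.0000, 5]]·[k, ln C]ᵀ = [88.4707, 19.9189]ᵀ.
Solving (det = 146.0000): k = 0.57406, ln C = 1.91716.

k = 0.574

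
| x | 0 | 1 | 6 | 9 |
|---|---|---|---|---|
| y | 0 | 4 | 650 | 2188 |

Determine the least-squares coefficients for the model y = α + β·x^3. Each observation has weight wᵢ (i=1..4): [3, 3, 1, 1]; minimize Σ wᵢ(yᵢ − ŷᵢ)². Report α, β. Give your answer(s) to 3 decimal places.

Entries of AᵀWA: Σwᵢ·1 = 8, Σwᵢ·x^3 = 948, Σwᵢ·x^3·x^3 = 578100.
And Σwᵢ·y = 2850, Σwᵢ·x^3·y = 1735464.
Eliminating β: 578100·(row 1) − 948·(row 2) gives 3726096·α = 578100·2850 − 948·1735464 = 2365128, so α = 98547/155254.
Then β = (1735464 − 948·(98547/155254))/578100 = 465913/155254.

α = 0.635, β = 3.001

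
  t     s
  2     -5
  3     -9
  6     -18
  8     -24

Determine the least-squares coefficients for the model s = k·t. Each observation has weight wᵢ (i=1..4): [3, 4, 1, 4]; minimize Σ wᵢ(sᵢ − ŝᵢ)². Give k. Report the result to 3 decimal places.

k = -2.982

The normal system MᵀWM·[k]ᵀ = MᵀWs is [[340]]·[k]ᵀ = [-1014]ᵀ.
k = (-1014)/340 = -2.98235.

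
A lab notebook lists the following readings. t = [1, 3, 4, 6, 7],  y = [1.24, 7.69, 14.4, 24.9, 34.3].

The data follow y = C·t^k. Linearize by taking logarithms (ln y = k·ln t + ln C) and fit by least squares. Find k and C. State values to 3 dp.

k = 1.701, C = 1.243

Let Y = ln y. Fitting Y = k·ln t + ln C by least squares:
Σln t = 6.2226, Σ(ln t)² = 10.1257, Σln y = 11.6723, Σln t·ln y = 18.5780.
Equations: 10.1257·k + 6.2226·ln C = 18.5780;  6.2226·k + 5·ln C = 11.6723.
Δ = 10.1257·5 − (6.2226)² = 11.9082; k = (18.5780·5 − 6.2226·11.6723)/11.9082 = 1.70121, ln C = (10.1257·11.6723 − 6.2226·18.5780)/11.9082 = 0.21727, so C = exp(0.21727) = 1.24268.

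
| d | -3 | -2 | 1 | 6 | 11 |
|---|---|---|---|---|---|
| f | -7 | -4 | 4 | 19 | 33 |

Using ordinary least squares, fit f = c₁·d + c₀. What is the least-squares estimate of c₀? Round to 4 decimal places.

c₀ = 1.5525

Setting ∂/∂c₁ … = 0 gives: 171·c₁ + 13·c₀ = 510;  13·c₁ + 5·c₀ = 45.
Δ = 171·5 − 13² = 686.
c₁ = (510·5 − 13·45)/686 = 1965/686; c₀ = (171·45 − 13·510)/686 = 1065/686.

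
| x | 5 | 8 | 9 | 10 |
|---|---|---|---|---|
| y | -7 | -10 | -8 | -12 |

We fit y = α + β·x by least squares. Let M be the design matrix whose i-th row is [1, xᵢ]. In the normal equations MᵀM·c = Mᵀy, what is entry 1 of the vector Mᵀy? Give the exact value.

-37

Entry 1 ↔ basis 1, so (Mᵀy)_{1} = Σᵢ yᵢ = (1)·(-7) + (1)·(-10) + (1)·(-8) + (1)·(-12) = -37.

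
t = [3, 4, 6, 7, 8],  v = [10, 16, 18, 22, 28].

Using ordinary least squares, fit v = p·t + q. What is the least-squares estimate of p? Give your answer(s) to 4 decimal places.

p = 3.1163

Compute the Gram sums: Σt·t = 174, Σt = 28, Σ1 = 5.
Moment sums: Σt·v = 580, Σv = 94.
Determinant 174·5 − 28² = 86.
p = (580·5 − 28·94)/86 = 134/43; q = (174·94 − 28·580)/86 = 58/43.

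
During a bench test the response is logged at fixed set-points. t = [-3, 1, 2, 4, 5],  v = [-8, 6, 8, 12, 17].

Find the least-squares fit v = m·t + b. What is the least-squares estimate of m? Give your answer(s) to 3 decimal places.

The normal system XᵀX·[m, b]ᵀ = Xᵀv is [[55, 9]; [9, 5]]·[m, b]ᵀ = [179, 35]ᵀ.
det = 55·5 − 9² = 194.
m = (179·5 − 9·35)/194 = 290/97; b = (55·35 − 9·179)/194 = 157/97.

m = 2.990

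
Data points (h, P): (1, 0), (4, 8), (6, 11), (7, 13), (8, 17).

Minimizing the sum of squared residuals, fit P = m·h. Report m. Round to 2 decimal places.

m = 1.96

Normal-equation sums: Σh·h = 166.
And Σh·P = 325.
So AᵀA·[m]ᵀ = AᵀP: [[166]]·[m]ᵀ = [325]ᵀ.
m = 325/166 = 1.95783.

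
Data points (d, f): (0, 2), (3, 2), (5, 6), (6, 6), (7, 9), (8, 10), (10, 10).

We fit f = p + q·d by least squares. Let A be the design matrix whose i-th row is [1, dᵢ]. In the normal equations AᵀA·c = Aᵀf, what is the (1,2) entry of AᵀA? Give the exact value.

Row 1 ↔ basis 1, column 2 ↔ basis d, so (AᵀA)_{1,2} = Σᵢ d = (1)·(0) + (1)·(3) + (1)·(5) + (1)·(6) + (1)·(7) + (1)·(8) + (1)·(10) = 39.

39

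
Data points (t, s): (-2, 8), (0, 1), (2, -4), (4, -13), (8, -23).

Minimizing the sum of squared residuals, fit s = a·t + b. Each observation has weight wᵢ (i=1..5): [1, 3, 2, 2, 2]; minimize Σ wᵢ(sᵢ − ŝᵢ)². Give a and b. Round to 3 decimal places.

a = -3.109, b = 1.184

The normal equations are: 172·a + 26·b = -504;  26·a + 10·b = -69.
Eliminating b: 10·(row 1) − 26·(row 2) gives 1044·a = 10·(-504) − 26·(-69) = -3246, so a = -541/174.
Then b = ((-69) − 26·(-541/174))/10 = 103/87.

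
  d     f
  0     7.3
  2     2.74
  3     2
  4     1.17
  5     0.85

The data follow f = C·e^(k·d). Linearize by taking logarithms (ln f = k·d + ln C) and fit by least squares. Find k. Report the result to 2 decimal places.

Linearized form: ln f = k·d + ln C. From the 5 transformed points,
AᵀA = [[54.0000, 14.0000]; [14.0000, 5]], rhs = [3.9108, 3.6835]ᵀ  (here Σd = 14.0000, Σ(d)² = 54.0000, Σln f = 3.6835, Σd·ln f = 3.9108).
Δ = 54.0000·5 − (14.0000)² = 74.0000; k = (3.9108·5 − 14.0000·3.6835)/74.0000 = -0.43263, ln C = (54.0000·3.6835 − 14.0000·3.9108)/74.0000 = 1.94806.

k = -0.43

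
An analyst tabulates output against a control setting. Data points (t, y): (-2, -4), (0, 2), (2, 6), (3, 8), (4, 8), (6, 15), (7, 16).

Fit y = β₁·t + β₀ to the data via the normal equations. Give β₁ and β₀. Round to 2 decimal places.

β₁ = 2.17, β₀ = 1.08

From the data, Σt·t = 118, Σt = 20, Σ1 = 7.
And Σt·y = 278, Σy = 51.
So AᵀA·[β₁, β₀]ᵀ = Aᵀy: [[118, 20]; [20, 7]]·[β₁, β₀]ᵀ = [278, 51]ᵀ.
det = 118·7 − 20² = 426.
β₁ = (278·7 − 20·51)/426 = 463/213; β₀ = (118·51 − 20·278)/426 = 229/213.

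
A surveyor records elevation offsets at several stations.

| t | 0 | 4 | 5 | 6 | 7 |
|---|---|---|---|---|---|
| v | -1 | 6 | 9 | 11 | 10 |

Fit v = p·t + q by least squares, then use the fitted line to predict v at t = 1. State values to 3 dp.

XᵀX·[p, q]ᵀ = Xᵀv reads: 126·p + 22·q = 205;  22·p + 5·q = 35.
Determinant 126·5 − 22² = 146.
p = (205·5 − 22·35)/146 = 255/146; q = (126·35 − 22·205)/146 = -50/73.
At t = 1: v̂ = (255/146)·(1) + (-50/73)·(1) = 155/146.

v̂ = 1.062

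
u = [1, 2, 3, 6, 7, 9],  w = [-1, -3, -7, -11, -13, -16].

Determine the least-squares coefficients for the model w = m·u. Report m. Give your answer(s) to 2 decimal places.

Compute the Gram sums: Σu·u = 180.
Right-hand side: Σu·w = -329.
m = (-329)/180 = -1.82778.

m = -1.83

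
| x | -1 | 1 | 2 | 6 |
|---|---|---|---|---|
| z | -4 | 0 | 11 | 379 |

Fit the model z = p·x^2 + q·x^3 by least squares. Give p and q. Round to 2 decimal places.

With design matrix M, MᵀM = [[1314, 7808]; [7808, 46722]] and Mᵀz = [13684, 81956]ᵀ.
Determinant 1314·46722 − 7808² = 427844.
p = (13684·46722 − 7808·81956)/427844 = -142150/106961; q = (1314·81956 − 7808·13684)/427844 = 211378/106961.

p = -1.33, q = 1.98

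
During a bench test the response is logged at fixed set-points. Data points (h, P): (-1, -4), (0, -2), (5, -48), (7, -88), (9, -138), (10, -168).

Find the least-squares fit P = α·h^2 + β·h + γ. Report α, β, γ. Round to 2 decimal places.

Entries of XᵀX: Σh^2·h^2 = 19588, Σh^2·h = 2196, Σh^2 = 256, Σh·h = 256, Σh = 30, Σ1 = 6.
And Σh^2·P = -33494, Σh·P = -3774, ΣP = -448.
XᵀX·[α, β, γ]ᵀ = XᵀP becomes [[19588, 2196, 256]; [2196, 256, 30]; [256, 30, 6]]·[α, β, γ]ᵀ = [-33494, -3774, -448]ᵀ.
Solving the 3×3 system (Gaussian elimination) gives α = -89299/59602, β = -45432/29801, γ = -92936/29801.

α = -1.50, β = -1.52, γ = -3.12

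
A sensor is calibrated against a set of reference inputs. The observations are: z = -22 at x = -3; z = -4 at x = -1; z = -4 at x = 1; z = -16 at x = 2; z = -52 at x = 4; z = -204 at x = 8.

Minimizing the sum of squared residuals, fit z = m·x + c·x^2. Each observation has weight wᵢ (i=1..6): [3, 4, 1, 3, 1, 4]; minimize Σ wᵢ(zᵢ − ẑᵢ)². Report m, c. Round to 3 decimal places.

m = -1.424, c = -3.008

Forming MᵀWM = [[316, 2052]; [2052, 16936]] and MᵀWz = [-6622, -53862]ᵀ gives MᵀWM·[m, c]ᵀ = MᵀWz.
Eliminating c: 16936·(row 1) − 2052·(row 2) gives 1141072·m = 16936·(-6622) − 2052·(-53862) = -1625368, so m = -203171/142634.
Then c = ((-53862) − 2052·(-203171/142634))/16936 = -214503/71317.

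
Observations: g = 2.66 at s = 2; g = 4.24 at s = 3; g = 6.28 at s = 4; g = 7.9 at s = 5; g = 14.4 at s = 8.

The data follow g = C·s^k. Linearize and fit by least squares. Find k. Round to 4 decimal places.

k = 1.2194

With ln gᵢ as the transformed response and ln sᵢ as the regressor:
AᵀA = [[10.5236, 6.8669]; [6.8669, 5]], rhs = [13.6851, 8.9944]ᵀ  (here Σln s = 6.8669, Σ(ln s)² = 10.5236, Σln g = 8.9944, Σln s·ln g = 13.6851).
Solving (det = 5.4631): k = 1.21943, ln C = 0.12412.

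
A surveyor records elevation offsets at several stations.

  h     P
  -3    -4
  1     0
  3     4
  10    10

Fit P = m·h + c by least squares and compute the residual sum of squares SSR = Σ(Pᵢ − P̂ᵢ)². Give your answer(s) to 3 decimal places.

Entries of AᵀA: Σh·h = 119, Σh = 11, Σ1 = 4.
Moment sums: Σh·P = 124, ΣP = 10.
So AᵀA·[m, c]ᵀ = AᵀP: [[119, 11]; [11, 4]]·[m, c]ᵀ = [124, 10]ᵀ.
Eliminating c: 4·(row 1) − 11·(row 2) gives 355·m = 4·124 − 11·10 = 386, so m = 386/355.
Then c = (10 − 11·(386/355))/4 = -174/355.
Residuals: -88/355, -212/355, 436/355, -136/355; SSR = 736/355.

SSR = 2.073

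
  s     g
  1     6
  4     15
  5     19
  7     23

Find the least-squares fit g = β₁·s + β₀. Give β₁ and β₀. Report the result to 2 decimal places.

β₁ = 2.89, β₀ = 3.45

The normal equations are: 91·β₁ + 17·β₀ = 322;  17·β₁ + 4·β₀ = 63.
det = 91·4 − 17² = 75.
β₁ = (322·4 − 17·63)/75 = 217/75; β₀ = (91·63 − 17·322)/75 = 259/75.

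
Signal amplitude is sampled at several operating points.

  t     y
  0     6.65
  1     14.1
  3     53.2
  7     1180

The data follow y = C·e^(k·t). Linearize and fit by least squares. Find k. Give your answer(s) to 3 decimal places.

k = 0.738

With ln yᵢ as the transformed response and tᵢ as the regressor:
Over the data: Σt = 11.0000, Σ(t)² = 59.0000, Σln y = 15.5881, Σt·ln y = 64.0812.
Normal system: [[59.0000, 11.0000]; [11.0000, 4]]·[k, ln C]ᵀ = [64.0812, 15.5881]ᵀ.
Δ = 59.0000·4 − (11.0000)² = 115.0000; k = (64.0812·4 − 11.0000·15.5881)/115.0000 = 0.73788, ln C = (59.0000·15.5881 − 11.0000·64.0812)/115.0000 = 1.86787.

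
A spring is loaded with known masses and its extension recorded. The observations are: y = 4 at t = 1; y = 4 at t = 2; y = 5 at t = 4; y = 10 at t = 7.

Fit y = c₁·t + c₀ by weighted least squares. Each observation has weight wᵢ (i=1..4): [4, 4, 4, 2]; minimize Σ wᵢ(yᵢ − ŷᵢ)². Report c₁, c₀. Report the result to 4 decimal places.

c₁ = 0.9286, c₀ = 2.3571

Normal-equation sums: Σwᵢ·t·t = 182, Σwᵢ·t = 42, Σwᵢ·1 = 14.
For AᵀWy: Σwᵢ·t·y = 268, Σwᵢ·y = 72.
So AᵀWA·[c₁, c₀]ᵀ = AᵀWy: [[182, 42]; [42, 14]]·[c₁, c₀]ᵀ = [268, 72]ᵀ.
det = 182·14 − 42² = 784.
c₁ = (268·14 − 42·72)/784 = 13/14; c₀ = (182·72 − 42·268)/784 = 33/14.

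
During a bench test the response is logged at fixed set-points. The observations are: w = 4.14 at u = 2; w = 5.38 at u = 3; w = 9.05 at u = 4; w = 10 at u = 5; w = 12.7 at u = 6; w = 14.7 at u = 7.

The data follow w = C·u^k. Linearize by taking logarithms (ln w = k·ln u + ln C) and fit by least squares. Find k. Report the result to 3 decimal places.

k = 1.048

Let Y = ln w. Fitting Y = k·ln u + ln C by least squares:
Σln u = 8.5252, Σ(ln u)² = 13.1965, Σln w = 12.8382, Σln u·ln w = 19.3772.
Normal system: [[13.1965, 8.5252]; [8.5252, 6]]·[k, ln C]ᵀ = [19.3772, 12.8382]ᵀ.
Solving (det = 6.5005): k = 1.04845, ln C = 0.64999.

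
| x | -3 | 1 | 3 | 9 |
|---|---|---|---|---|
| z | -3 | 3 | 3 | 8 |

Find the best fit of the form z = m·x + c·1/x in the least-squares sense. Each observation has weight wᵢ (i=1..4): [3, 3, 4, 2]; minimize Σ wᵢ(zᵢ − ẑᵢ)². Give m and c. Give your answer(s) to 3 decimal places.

Normal-equation sums: Σwᵢ·x·x = 228, Σwᵢ·x·1/x = 12, Σwᵢ·1/x·1/x = 308/81.
And Σwᵢ·x·z = 216, Σwᵢ·1/x·z = 160/9.
Normal equations: [[228, 12]; [12, 308/81]]·[m, c]ᵀ = [216, 160/9]ᵀ.
det = 228·(308/81) − 12² = 19520/27.
m = (216·(308/81) − 12·(160/9))/(19520/27) = 513/610; c = (228·(160/9) − 12·216)/(19520/27) = 1233/610.

m = 0.841, c = 2.021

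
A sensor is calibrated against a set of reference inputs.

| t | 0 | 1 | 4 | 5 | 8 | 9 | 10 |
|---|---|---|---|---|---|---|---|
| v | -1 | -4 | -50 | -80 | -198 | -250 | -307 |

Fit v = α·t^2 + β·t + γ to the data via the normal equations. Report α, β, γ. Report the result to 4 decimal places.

α = -3.0048, β = -0.6270, γ = -0.6319

Entries of AᵀA: Σt^2·t^2 = 21539, Σt^2·t = 2431, Σt^2 = 287, Σt·t = 287, Σt = 37, Σ1 = 7.
Right-hand side: Σt^2·v = -66426, Σt·v = -7508, Σv = -890.
Normal equations: [[21539, 2431, 287]; [2431, 287, 37]; [287, 37, 7]]·[α, β, γ]ᵀ = [-66426, -7508, -890]ᵀ.
Solving the 3×3 system (Gaussian elimination) gives α = -305219/101577, β = -9098/14511, γ = -21395/33859.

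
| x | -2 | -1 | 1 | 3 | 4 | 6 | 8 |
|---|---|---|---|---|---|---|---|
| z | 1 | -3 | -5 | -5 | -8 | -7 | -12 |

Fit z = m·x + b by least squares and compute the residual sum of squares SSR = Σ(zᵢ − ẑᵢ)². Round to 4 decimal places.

Entries of AᵀA: Σx·x = 131, Σx = 19, Σ1 = 7.
And Σx·z = -189, Σz = -39.
AᵀA·[m, b]ᵀ = Aᵀz becomes [[131, 19]; [19, 7]]·[m, b]ᵀ = [-189, -39]ᵀ.
Eliminating b: 7·(row 1) − 19·(row 2) gives 556·m = 7·(-189) − 19·(-39) = -582, so m = -291/278.
Then b = ((-39) − 19·(-291/278))/7 = -759/278.
Residuals: 455/278, -183/139, -170/139, 121/139, -301/278, 559/278, -249/278; SSR = 1763/139.

SSR = 12.6835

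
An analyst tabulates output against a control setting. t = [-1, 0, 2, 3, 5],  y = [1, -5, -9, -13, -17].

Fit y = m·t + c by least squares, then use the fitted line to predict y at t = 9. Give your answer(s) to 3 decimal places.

Forming AᵀA = [[39, 9]; [9, 5]] and Aᵀy = [-143, -43]ᵀ gives AᵀA·[m, c]ᵀ = Aᵀy.
det = 39·5 − 9² = 114.
m = ((-143)·5 − 9·(-43))/114 = -164/57; c = (39·(-43) − 9·(-143))/114 = -65/19.
At t = 9: ŷ = (-164/57)·(9) + (-65/19)·(1) = -557/19.

ŷ = -29.316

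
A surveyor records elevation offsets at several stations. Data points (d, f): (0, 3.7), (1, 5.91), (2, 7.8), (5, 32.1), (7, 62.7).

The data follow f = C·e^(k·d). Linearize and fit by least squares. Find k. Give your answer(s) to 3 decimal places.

Linearized form: ln f = k·d + ln C. From the 5 transformed points,
Σd = 15.0000, Σ(d)² = 79.0000, Σln f = 12.7463, Σd·ln f = 52.1977.
Equations: 79.0000·k + 15.0000·ln C = 52.1977;  15.0000·k + 5·ln C = 12.7463.
Slope k = (n·Σd·ln f − Σd·Σln f)/(n·Σ(d)² − (Σd)²) = (5·52.1977 − 15.0000·12.7463)/170.0000 = 0.41055; ln C = (Σln f − k·Σd)/n = 1.31761.

k = 0.411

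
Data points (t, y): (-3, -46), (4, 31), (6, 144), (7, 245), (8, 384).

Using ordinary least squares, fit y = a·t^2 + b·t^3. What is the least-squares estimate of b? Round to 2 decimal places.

AᵀA·[a, b]ᵀ = Aᵀy reads: 8130·a + 58132·b = 41847;  58132·a + 431274·b = 314973.
(Σt^2·t^2 = 8130, Σt^2·t^3 = 58132, Σt^3·t^3 = 431274, Σt^2·y = 41847, Σt^3·y = 314973.)
Eliminating b: 431274·(row 1) − 58132·(row 2) gives 126928196·a = 431274·41847 − 58132·314973 = -262487358, so a = -131243679/63464098.
Then b = (314973 − 58132·(-131243679/63464098))/431274 = 64040343/63464098.

b = 1.01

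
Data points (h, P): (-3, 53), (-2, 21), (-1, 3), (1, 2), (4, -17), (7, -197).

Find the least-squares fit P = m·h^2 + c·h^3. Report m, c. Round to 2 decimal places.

From the data, Σh^2·h^2 = 2756, Σh^2·h^3 = 17556, Σh^3·h^3 = 122540.
Right-hand side: Σh^2·P = -9359, Σh^3·P = -70259.
So MᵀM·[m, c]ᵀ = MᵀP: [[2756, 17556]; [17556, 122540]]·[m, c]ᵀ = [-9359, -70259]ᵀ.
Eliminating c: 122540·(row 1) − 17556·(row 2) gives 29507104·m = 122540·(-9359) − 17556·(-70259) = 86615144, so m = 984263/335308.
Then c = ((-70259) − 17556·(984263/335308))/122540 = -916475/922097.

m = 2.94, c = -0.99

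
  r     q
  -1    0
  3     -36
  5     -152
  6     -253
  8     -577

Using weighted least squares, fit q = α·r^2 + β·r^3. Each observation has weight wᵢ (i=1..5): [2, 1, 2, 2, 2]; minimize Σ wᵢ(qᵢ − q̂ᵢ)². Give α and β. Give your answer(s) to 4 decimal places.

α = -1.1173, β = -0.9872

From the data, Σwᵢ·r^2·r^2 = 12117, Σwᵢ·r^2·r^3 = 87579, Σwᵢ·r^3·r^3 = 649581.
And Σwᵢ·r^2·q = -99996, Σwᵢ·r^3·q = -739116.
AᵀWA·[α, β]ᵀ = AᵀWq becomes [[12117, 87579]; [87579, 649581]]·[α, β]ᵀ = [-99996, -739116]ᵀ.
Eliminating β: 649581·(row 1) − 87579·(row 2) gives 200891736·α = 649581·(-99996) − 87579·(-739116) = -224461512, so α = -3117521/2790163.
Then β = ((-739116) − 87579·(-3117521/2790163))/649581 = -2754429/2790163.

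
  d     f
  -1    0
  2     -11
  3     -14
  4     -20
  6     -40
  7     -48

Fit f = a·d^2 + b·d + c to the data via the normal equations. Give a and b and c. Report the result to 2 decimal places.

a = -0.60, b = -2.44, c = -2.08

Forming AᵀA = [[4051, 657, 115]; [657, 115, 21]; [115, 21, 6]] and Aᵀf = [-4282, -720, -133]ᵀ gives AᵀA·[a, b, c]ᵀ = Aᵀf.
Row-reducing yields a = -21427/35620, b = -87039/35620, c = -1428/685.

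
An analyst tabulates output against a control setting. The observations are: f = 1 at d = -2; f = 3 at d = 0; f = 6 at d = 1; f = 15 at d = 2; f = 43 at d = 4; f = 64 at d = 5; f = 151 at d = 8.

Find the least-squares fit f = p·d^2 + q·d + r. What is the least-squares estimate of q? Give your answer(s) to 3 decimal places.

Setting ∂/∂p … = 0 gives: 5010·p + 702·q + 114·r = 12022;  702·p + 114·q + 18·r = 1734;  114·p + 18·q + 7·r = 283.
Inverting the 3×3 Gram matrix, [p, q, r]ᵀ = [13205/6762, 6919/2254, 825/1127]ᵀ.

q = 3.070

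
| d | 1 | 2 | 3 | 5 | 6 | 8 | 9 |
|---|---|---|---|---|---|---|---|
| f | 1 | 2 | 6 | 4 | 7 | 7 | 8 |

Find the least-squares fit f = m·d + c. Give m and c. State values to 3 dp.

Entries of MᵀM: Σd·d = 220, Σd = 34, Σ1 = 7.
Moment sums: Σd·f = 213, Σf = 35.
MᵀM·[m, c]ᵀ = Mᵀf becomes [[220, 34]; [34, 7]]·[m, c]ᵀ = [213, 35]ᵀ.
Eliminating c: 7·(row 1) − 34·(row 2) gives 384·m = 7·213 − 34·35 = 301, so m = 301/384.
Then c = (35 − 34·(301/384))/7 = 229/192.

m = 0.784, c = 1.193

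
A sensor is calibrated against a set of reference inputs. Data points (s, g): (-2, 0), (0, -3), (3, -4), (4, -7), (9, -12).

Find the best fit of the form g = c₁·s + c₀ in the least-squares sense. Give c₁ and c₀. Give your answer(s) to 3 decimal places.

c₁ = -1.062, c₀ = -2.226

Entries of XᵀX: Σs·s = 110, Σs = 14, Σ1 = 5.
Moment sums: Σs·g = -148, Σg = -26.
XᵀX·[c₁, c₀]ᵀ = Xᵀg becomes [[110, 14]; [14, 5]]·[c₁, c₀]ᵀ = [-148, -26]ᵀ.
Determinant 110·5 − 14² = 354.
c₁ = ((-148)·5 − 14·(-26))/354 = -188/177; c₀ = (110·(-26) − 14·(-148))/354 = -394/177.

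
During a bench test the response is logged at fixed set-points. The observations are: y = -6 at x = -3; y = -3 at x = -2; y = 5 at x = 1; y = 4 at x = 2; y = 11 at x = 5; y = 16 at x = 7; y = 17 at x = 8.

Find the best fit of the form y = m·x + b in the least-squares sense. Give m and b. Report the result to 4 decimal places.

m = 2.0677, b = 0.9688

The normal equations are: 156·m + 18·b = 340;  18·m + 7·b = 44.
Determinant 156·7 − 18² = 768.
m = (340·7 − 18·44)/768 = 397/192; b = (156·44 − 18·340)/768 = 31/32.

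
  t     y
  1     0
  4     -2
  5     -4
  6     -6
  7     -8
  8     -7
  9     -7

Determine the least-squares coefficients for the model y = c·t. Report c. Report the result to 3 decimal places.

c = -0.879

Entries of MᵀM: Σt·t = 272.
Right-hand side: Σt·y = -239.
Normal equations: [[272]]·[c]ᵀ = [-239]ᵀ.
Hence c = -239 / 272 ≈ -0.878676.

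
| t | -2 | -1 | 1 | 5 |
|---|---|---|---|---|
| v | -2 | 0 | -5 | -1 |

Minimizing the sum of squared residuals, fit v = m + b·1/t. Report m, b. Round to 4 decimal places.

From the data, Σ1 = 4, Σ1/t = -3/10, Σ1/t·1/t = 229/100.
Moment sums: Σv = -8, Σ1/t·v = -21/5.
So AᵀA·[m, b]ᵀ = Aᵀv: [[4, -3/10]; [-3/10, 229/100]]·[m, b]ᵀ = [-8, -21/5]ᵀ.
det = 4·(229/100) − (-3/10)² = 907/100.
m = ((-8)·(229/100) − (-3/10)·(-21/5))/(907/100) = -1958/907; b = (4·(-21/5) − (-3/10)·(-8))/(907/100) = -1920/907.

m = -2.1588, b = -2.1169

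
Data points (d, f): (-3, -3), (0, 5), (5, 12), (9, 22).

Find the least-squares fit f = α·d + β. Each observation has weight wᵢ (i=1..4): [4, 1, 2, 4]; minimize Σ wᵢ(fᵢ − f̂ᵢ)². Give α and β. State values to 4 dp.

α = 2.0447, β = 3.2254

Normal-equation sums: Σwᵢ·d·d = 410, Σwᵢ·d = 34, Σwᵢ·1 = 11.
Moment sums: Σwᵢ·d·f = 948, Σwᵢ·f = 105.
Normal equations: [[410, 34]; [34, 11]]·[α, β]ᵀ = [948, 105]ᵀ.
Eliminating β: 11·(row 1) − 34·(row 2) gives 3354·α = 11·948 − 34·105 = 6858, so α = 1143/559.
Then β = (105 − 34·(1143/559))/11 = 1803/559.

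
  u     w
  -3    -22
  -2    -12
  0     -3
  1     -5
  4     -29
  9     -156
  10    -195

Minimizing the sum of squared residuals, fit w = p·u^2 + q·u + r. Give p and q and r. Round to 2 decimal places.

Entries of AᵀA: Σu^2·u^2 = 16915, Σu^2·u = 1759, Σu^2 = 211, Σu·u = 211, Σu = 19, Σ1 = 7.
For Aᵀw: Σu^2·w = -32851, Σu·w = -3385, Σw = -422.
So AᵀA·[p, q, r]ᵀ = Aᵀw: [[16915, 1759, 211]; [1759, 211, 19]; [211, 19, 7]]·[p, q, r]ᵀ = [-32851, -3385, -422]ᵀ.
Inverting the 3×3 Gram matrix, [p, q, r]ᵀ = [-322373/160692, 141413/160692, -29502/13391]ᵀ.

p = -2.01, q = 0.88, r = -2.20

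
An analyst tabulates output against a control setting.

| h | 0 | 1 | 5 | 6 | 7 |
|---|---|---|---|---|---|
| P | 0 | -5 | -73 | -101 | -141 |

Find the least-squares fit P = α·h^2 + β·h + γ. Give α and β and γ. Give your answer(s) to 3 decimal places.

Compute the Gram sums: Σh^2·h^2 = 4323, Σh^2·h = 685, Σh^2 = 111, Σh·h = 111, Σh = 19, Σ1 = 5.
And Σh^2·P = -12375, Σh·P = -1963, ΣP = -320.
XᵀX·[α, β, γ]ᵀ = XᵀP becomes [[4323, 685, 111]; [685, 111, 19]; [111, 19, 5]]·[α, β, γ]ᵀ = [-12375, -1963, -320]ᵀ.
Inverting the 3×3 Gram matrix, [α, β, γ]ᵀ = [-19761/7118, -2991/7118, -2746/3559]ᵀ.

α = -2.776, β = -0.420, γ = -0.772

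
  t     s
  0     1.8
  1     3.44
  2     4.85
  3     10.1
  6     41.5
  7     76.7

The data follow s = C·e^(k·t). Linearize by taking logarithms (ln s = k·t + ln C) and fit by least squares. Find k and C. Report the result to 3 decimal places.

Taking logs, ln s = k·t + ln C, so regress ln s on t.
Σt = 19.0000, Σ(t)² = 99.0000, Σln s = 13.7804, Σt·ln s = 64.0645.
Equations: 99.0000·k + 19.0000·ln C = 64.0645;  19.0000·k + 6·ln C = 13.7804.
Solving (det = 233.0000): k = 0.52601, ln C = 0.63103, so C = exp(0.63103) = 1.87955.

k = 0.526, C = 1.880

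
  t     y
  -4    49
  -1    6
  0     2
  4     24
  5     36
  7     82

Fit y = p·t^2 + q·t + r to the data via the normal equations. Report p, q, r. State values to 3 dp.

p = 2.112, q = -3.325, r = 1.605

Forming MᵀM = [[3539, 467, 107]; [467, 107, 11]; [107, 11, 6]] and Mᵀy = [6092, 648, 199]ᵀ gives MᵀM·[p, q, r]ᵀ = Mᵀy.
Solving the 3×3 system (Gaussian elimination) gives p = 216211/102390, q = -68093/20478, r = 27393/17065.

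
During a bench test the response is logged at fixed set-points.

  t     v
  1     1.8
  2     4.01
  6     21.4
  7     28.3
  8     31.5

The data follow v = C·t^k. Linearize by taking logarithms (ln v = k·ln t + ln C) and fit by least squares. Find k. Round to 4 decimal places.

k = 1.4207

Taking logs, ln v = k·ln t + ln C, so regress ln v on ln t.
AᵀA = [[11.8015, 6.5103]; [6.5103, 5]], rhs = [20.1305, 11.8328]ᵀ  (here Σln t = 6.5103, Σ(ln t)² = 11.8015, Σln v = 11.8328, Σln t·ln v = 20.1305).
Solving (det = 16.6240): k = 1.42069, ln C = 0.51675.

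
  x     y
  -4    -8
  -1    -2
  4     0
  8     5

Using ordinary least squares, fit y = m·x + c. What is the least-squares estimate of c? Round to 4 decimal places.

c = -2.9587

The normal system MᵀM·[m, c]ᵀ = Mᵀy is [[97, 7]; [7, 4]]·[m, c]ᵀ = [74, -5]ᵀ.
Δ = 97·4 − 7² = 339.
m = (74·4 − 7·(-5))/339 = 331/339; c = (97·(-5) − 7·74)/339 = -1003/339.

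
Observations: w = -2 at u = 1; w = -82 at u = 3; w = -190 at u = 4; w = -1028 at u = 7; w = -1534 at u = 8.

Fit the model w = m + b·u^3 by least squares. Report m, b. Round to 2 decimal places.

From the data, Σ1 = 5, Σu^3 = 947, Σu^3·u^3 = 384619.
And Σw = -2836, Σu^3·w = -1152388.
So XᵀX·[m, b]ᵀ = Xᵀw: [[5, 947]; [947, 384619]]·[m, b]ᵀ = [-2836, -1152388]ᵀ.
Determinant 5·384619 − 947² = 1026286.
m = ((-2836)·384619 − 947·(-1152388))/1026286 = 265976/513143; b = (5·(-1152388) − 947·(-2836))/1026286 = -1538124/513143.

m = 0.52, b = -3.00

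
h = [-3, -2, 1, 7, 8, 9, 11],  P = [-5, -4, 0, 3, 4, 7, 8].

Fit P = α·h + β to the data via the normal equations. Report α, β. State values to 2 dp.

Compute the Gram sums: Σh·h = 329, Σh = 31, Σ1 = 7.
Moment sums: Σh·P = 227, ΣP = 13.
Normal equations: [[329, 31]; [31, 7]]·[α, β]ᵀ = [227, 13]ᵀ.
Determinant 329·7 − 31² = 1342.
α = (227·7 − 31·13)/1342 = 593/671; β = (329·13 − 31·227)/1342 = -1380/671.

α = 0.88, β = -2.06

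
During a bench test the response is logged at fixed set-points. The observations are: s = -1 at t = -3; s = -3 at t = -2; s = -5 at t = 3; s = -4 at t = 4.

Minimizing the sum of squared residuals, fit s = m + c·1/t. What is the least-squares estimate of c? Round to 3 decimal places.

c = -3.171

Setting ∂/∂m … = 0 gives: 4·m + (-1/4)·c = -13;  (-1/4)·m + (77/144)·c = -5/6.
(Σ1 = 4, Σ1/t = -1/4, Σ1/t·1/t = 77/144, Σs = -13, Σ1/t·s = -5/6.)
det = 4·(77/144) − (-1/4)² = 299/144.
m = ((-13)·(77/144) − (-1/4)·(-5/6))/(299/144) = -1031/299; c = (4·(-5/6) − (-1/4)·(-13))/(299/144) = -948/299.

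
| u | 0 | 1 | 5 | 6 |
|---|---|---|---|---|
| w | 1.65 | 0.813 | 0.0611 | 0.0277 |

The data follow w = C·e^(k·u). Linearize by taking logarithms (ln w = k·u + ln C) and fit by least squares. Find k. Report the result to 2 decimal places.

Taking logs, ln w = k·u + ln C, so regress ln w on u.
Σu = 12.0000, Σ(u)² = 62.0000, Σln w = -6.0878, Σu·ln w = -35.7012.
Equations: 62.0000·k + 12.0000·ln C = -35.7012;  12.0000·k + 4·ln C = -6.0878.
Slope k = (n·Σu·ln w − Σu·Σln w)/(n·Σ(u)² − (Σu)²) = (4·-35.7012 − 12.0000·-6.0878)/104.0000 = -0.67068; ln C = (Σln w − k·Σu)/n = 0.49009.

k = -0.67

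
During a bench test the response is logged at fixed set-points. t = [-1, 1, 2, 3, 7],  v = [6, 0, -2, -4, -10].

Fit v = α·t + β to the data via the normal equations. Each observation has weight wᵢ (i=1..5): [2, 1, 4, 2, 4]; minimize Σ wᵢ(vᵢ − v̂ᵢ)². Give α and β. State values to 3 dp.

α = -1.864, β = 2.493

From the data, Σwᵢ·t·t = 233, Σwᵢ·t = 41, Σwᵢ·1 = 13.
And Σwᵢ·t·v = -332, Σwᵢ·v = -44.
So AᵀWA·[α, β]ᵀ = AᵀWv: [[233, 41]; [41, 13]]·[α, β]ᵀ = [-332, -44]ᵀ.
det = 233·13 − 41² = 1348.
α = ((-332)·13 − 41·(-44))/1348 = -628/337; β = (233·(-44) − 41·(-332))/1348 = 840/337.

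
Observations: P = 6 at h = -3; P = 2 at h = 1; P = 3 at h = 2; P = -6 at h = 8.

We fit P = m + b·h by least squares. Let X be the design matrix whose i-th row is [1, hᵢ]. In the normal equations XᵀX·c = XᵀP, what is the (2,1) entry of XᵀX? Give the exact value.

8

Row 2 ↔ basis h, column 1 ↔ basis 1, so (XᵀX)_{2,1} = Σᵢ h = (-3)·(1) + (1)·(1) + (2)·(1) + (8)·(1) = 8.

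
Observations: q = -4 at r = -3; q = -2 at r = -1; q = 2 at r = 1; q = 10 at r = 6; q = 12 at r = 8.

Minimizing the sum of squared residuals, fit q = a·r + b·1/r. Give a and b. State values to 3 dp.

Normal-equation sums: Σr·r = 111, Σr·1/r = 5, Σ1/r·1/r = 1241/576.
For Mᵀq: Σr·q = 172, Σ1/r·q = 17/2.
Δ = 111·(1241/576) − 5² = 41117/192.
a = (172·(1241/576) − 5·(17/2))/(41117/192) = 188972/123351; b = (111·(17/2) − 5·172)/(41117/192) = 16032/41117.

a = 1.532, b = 0.390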